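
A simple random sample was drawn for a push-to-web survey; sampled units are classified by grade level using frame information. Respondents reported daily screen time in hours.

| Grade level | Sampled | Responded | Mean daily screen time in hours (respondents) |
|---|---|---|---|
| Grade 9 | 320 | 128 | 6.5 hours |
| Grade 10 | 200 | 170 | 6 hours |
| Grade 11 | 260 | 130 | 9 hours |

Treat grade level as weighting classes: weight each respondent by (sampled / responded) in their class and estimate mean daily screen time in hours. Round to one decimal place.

7.2

Class response rates: Grade 9 128/320 = 40%, Grade 10 170/200 = 85%, Grade 11 130/260 = 50%.
Each respondent's weight = sampled/responded in their class; summing within a class gives n_sampled, so:
  Grade 9: 320 × 6.5 = 2080
  Grade 10: 200 × 6 = 1200
  Grade 11: 260 × 9 = 2340
Adjusted estimate = 5620 / 780 = 7.20513 → 7.2.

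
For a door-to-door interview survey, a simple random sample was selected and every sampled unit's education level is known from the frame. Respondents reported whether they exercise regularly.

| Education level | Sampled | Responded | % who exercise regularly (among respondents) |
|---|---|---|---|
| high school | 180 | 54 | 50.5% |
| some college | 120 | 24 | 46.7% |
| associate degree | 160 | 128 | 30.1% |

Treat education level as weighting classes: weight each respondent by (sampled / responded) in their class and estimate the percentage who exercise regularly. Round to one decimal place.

Response rates by class: high school 54/180 = 30%, some college 24/120 = 20%, associate degree 128/160 = 80%.
Weighting each respondent by the inverse class response rate inflates each class back to its sampled size, so the class weight is n_sampled:
  high school: 180 × 50.5 = 9090
  some college: 120 × 46.7 = 5604
  associate degree: 160 × 30.1 = 4816
Adjusted estimate = 19,510 / 460 = 42.413 → 42.4%.

42.4%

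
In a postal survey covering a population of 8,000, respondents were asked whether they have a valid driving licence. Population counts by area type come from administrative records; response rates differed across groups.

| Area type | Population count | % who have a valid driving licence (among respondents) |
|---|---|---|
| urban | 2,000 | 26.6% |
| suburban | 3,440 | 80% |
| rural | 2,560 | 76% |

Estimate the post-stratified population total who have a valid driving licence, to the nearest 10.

5,230

Estimated count per cell = population count × respondent percentage:
  urban: 2,000 × 26.6% = 532
  suburban: 3,440 × 80% = 2752
  rural: 2,560 × 76% = 1945.6
Estimated total = 5229.6 → 5,230.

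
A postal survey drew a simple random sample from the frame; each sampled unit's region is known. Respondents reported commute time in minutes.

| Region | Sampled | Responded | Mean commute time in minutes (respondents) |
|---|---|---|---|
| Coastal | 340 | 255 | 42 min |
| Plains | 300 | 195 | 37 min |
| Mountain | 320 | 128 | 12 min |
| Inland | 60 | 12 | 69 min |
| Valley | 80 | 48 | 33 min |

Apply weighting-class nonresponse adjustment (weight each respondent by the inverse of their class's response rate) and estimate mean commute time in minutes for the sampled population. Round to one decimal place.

Class response rates: Coastal 255/340 = 75%, Plains 195/300 = 65%, Mountain 128/320 = 40%, Inland 12/60 = 20%, Valley 48/80 = 60%.
Weighting each respondent by the inverse class response rate inflates each class back to its sampled size, so the class weight is n_sampled:
  Coastal: 340 × 42 = 14,280
  Plains: 300 × 37 = 11,100
  Mountain: 320 × 12 = 3840
  Inland: 60 × 69 = 4140
  Valley: 80 × 33 = 2640
Adjusted estimate = 36,000 / 1,100 = 32.7273 → 32.7.

32.7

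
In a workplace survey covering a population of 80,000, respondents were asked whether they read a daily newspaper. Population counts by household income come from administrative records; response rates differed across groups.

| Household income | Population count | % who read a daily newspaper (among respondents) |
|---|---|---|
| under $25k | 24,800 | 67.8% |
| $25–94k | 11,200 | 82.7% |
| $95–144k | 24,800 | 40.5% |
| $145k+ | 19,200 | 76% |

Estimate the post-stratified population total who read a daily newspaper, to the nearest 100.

50,700

Apply each group's respondent rate to its population count:
  under $25k: 24,800 × 67.8% = 16814.4
  $25–94k: 11,200 × 82.7% = 9262.4
  $95–144k: 24,800 × 40.5% = 10,044
  $145k+: 19,200 × 76% = 14,592
Estimated total = 50712.8 → 50,700.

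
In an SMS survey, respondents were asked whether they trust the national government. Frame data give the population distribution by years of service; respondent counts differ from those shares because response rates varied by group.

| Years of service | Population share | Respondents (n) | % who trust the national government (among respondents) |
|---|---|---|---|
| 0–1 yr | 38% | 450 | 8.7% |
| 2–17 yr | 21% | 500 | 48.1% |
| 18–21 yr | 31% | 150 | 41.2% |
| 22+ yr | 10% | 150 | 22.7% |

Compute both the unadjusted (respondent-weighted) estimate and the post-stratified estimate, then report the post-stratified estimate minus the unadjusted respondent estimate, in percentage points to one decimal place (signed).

-1.6 percentage points

Naive respondent-only estimate (weights = respondent counts):
  (450/1250)×8.7 + (500/1250)×48.1 + (150/1250)×41.2 + (150/1250)×22.7 = 30.04%
Post-stratified estimate weights by population shares:
  0.38×8.7 + 0.21×48.1 + 0.31×41.2 + 0.1×22.7 = 28.449%
Difference = 28.449 − 30.04 = -1.591 pp.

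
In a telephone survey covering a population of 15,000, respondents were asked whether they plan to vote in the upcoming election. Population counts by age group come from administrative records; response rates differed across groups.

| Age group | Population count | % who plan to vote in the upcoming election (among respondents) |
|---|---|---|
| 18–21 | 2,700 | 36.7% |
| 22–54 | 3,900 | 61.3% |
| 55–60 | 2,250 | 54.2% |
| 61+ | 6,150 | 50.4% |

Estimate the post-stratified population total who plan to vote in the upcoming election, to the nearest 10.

7,700

Each cell contributes its population count × the respondent rate:
  18–21: 2,700 × 36.7% = 990.9
  22–54: 3,900 × 61.3% = 2390.7
  55–60: 2,250 × 54.2% = 1219.5
  61+: 6,150 × 50.4% = 3099.6
Estimated total = 7700.7 → 7,700.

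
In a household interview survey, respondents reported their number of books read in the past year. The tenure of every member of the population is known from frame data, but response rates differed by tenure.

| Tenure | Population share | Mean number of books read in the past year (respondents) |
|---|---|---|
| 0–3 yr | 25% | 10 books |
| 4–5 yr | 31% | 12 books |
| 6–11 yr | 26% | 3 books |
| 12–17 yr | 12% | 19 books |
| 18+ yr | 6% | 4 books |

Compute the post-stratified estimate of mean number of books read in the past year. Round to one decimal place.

Each cell contributes population-share × respondent value:
  0–3 yr: 0.25 × 10 = 2.5
  4–5 yr: 0.31 × 12 = 3.72
  6–11 yr: 0.26 × 3 = 0.78
  12–17 yr: 0.12 × 19 = 2.28
  18+ yr: 0.06 × 4 = 0.24
Post-stratified estimate = 9.52 → 9.5.

9.5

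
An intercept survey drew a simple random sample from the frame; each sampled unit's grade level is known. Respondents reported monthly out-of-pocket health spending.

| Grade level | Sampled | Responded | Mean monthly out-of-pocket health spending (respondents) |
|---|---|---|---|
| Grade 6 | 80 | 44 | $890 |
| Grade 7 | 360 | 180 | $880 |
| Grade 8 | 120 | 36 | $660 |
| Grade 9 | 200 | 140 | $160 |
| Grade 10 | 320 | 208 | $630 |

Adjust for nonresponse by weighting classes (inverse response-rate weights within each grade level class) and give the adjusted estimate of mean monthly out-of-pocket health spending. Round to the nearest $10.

$650

Class response rates: Grade 6 44/80 = 55%, Grade 7 180/360 = 50%, Grade 8 36/120 = 30%, Grade 9 140/200 = 70%, Grade 10 208/320 = 65%.
Weighting each respondent by the inverse class response rate inflates each class back to its sampled size, so the class weight is n_sampled:
  Grade 6: 80 × 890 = 71,200
  Grade 7: 360 × 880 = 316,800
  Grade 8: 120 × 660 = 79,200
  Grade 9: 200 × 160 = 32,000
  Grade 10: 320 × 630 = 201,600
Adjusted estimate = 700,800 / 1,080 = 648.889 → $650.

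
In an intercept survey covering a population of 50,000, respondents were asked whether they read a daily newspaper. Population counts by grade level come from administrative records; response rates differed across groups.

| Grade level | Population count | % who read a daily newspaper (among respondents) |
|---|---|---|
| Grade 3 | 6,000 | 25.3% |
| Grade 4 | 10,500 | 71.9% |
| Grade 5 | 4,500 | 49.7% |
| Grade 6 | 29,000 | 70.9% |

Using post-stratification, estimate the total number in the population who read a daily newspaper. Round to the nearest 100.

Apply each group's respondent rate to its population count:
  Grade 3: 6,000 × 25.3% = 1518
  Grade 4: 10,500 × 71.9% = 7549.5
  Grade 5: 4,500 × 49.7% = 2236.5
  Grade 6: 29,000 × 70.9% = 20,561
Estimated total = 31,865 → 31,900.

31,900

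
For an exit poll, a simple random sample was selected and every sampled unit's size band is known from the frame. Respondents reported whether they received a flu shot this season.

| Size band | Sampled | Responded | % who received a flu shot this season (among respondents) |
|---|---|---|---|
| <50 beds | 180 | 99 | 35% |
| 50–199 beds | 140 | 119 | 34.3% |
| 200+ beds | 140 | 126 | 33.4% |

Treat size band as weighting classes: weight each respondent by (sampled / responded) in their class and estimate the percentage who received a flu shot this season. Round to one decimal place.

Class response rates: <50 beds 99/180 = 55%, 50–199 beds 119/140 = 85%, 200+ beds 126/140 = 90%.
Inverse-response-rate weighting restores each class to its sampled count, so class totals weight by n_sampled:
  <50 beds: 180 × 35 = 6300
  50–199 beds: 140 × 34.3 = 4802
  200+ beds: 140 × 33.4 = 4676
Adjusted estimate = 15,778 / 460 = 34.3 → 34.3%.

34.3%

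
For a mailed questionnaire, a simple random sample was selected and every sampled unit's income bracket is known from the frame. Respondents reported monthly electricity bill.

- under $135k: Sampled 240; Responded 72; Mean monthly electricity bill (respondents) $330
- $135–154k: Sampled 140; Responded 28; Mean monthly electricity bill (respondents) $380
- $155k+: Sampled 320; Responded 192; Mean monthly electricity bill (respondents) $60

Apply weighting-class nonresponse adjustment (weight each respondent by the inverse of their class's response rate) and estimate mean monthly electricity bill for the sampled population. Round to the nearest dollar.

$217

Class response rates: under $135k 72/240 = 30%, $135–154k 28/140 = 20%, $155k+ 192/320 = 60%.
Each respondent's weight = sampled/responded in their class; summing within a class gives n_sampled, so:
  under $135k: 240 × 330 = 79,200
  $135–154k: 140 × 380 = 53,200
  $155k+: 320 × 60 = 19,200
Adjusted estimate = 151,600 / 700 = 216.571 → $217.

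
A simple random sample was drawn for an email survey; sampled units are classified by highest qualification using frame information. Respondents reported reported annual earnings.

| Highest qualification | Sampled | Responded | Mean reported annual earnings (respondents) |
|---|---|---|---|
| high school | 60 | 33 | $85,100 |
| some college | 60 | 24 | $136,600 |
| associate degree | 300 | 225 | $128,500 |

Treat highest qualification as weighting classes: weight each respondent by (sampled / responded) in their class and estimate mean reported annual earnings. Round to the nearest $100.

Response rates by class: high school 33/60 = 55%, some college 24/60 = 40%, associate degree 225/300 = 75%.
Inverse-response-rate weighting restores each class to its sampled count, so class totals weight by n_sampled:
  high school: 60 × 85,100 = 5,106,000
  some college: 60 × 136,600 = 8,196,000
  associate degree: 300 × 128,500 = 38,550,000
Adjusted estimate = 51,852,000 / 420 = 123457 → $123,500.

$123,500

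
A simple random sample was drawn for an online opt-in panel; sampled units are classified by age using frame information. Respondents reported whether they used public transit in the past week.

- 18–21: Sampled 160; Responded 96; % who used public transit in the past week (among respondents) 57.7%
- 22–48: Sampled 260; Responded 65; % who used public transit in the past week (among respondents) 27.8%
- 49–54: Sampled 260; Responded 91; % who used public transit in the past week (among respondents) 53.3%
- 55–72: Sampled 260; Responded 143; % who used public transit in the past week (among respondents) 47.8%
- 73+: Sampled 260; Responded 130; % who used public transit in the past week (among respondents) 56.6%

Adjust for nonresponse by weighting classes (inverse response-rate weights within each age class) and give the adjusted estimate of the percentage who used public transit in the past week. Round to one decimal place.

47.9%

Response rates by class: 18–21 96/160 = 60%, 22–48 65/260 = 25%, 49–54 91/260 = 35%, 55–72 143/260 = 55%, 73+ 130/260 = 50%.
With weight = n_sampled/n_responded per class, the weighted class total is n_sampled:
  18–21: 160 × 57.7 = 9232
  22–48: 260 × 27.8 = 7228
  49–54: 260 × 53.3 = 13,858
  55–72: 260 × 47.8 = 12,428
  73+: 260 × 56.6 = 14,716
Adjusted estimate = 57,462 / 1,200 = 47.885 → 47.9%.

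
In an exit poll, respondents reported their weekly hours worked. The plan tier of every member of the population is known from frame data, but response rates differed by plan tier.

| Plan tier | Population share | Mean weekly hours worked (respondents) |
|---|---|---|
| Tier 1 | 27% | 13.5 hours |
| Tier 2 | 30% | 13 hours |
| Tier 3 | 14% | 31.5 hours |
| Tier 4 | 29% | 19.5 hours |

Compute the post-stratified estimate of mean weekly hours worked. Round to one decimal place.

17.6

Post-stratification weights by population share, not respondent share:
  Tier 1: 0.27 × 13.5 = 3.645
  Tier 2: 0.3 × 13 = 3.9
  Tier 3: 0.14 × 31.5 = 4.41
  Tier 4: 0.29 × 19.5 = 5.655
Post-stratified estimate = 17.61 → 17.6.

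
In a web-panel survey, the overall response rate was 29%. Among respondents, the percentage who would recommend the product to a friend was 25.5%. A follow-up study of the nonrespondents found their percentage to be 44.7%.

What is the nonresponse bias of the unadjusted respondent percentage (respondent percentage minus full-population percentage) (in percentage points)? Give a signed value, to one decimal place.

-13.6 percentage points

Nonresponse fraction = 1 − 0.29 = 0.71.
Bias = (nonresponse fraction) × (respondent percentage − nonrespondent percentage)
     = 0.71 × (25.5 − 44.7) = 0.71 × -19.2 = -13.632.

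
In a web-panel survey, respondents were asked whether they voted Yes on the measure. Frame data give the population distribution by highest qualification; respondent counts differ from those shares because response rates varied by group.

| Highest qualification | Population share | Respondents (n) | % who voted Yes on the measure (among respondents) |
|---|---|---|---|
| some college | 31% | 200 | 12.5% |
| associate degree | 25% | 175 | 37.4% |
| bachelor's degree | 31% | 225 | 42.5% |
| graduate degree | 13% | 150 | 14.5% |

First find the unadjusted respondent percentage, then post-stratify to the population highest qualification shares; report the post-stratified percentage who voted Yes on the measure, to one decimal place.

Without adjustment, the pooled respondent share is:
  (200/750)×12.5 + (175/750)×37.4 + (225/750)×42.5 + (150/750)×14.5 = 27.71%
Reweighting by population highest qualification shares:
  0.31×12.5 + 0.25×37.4 + 0.31×42.5 + 0.13×14.5 = 28.285%

28.3%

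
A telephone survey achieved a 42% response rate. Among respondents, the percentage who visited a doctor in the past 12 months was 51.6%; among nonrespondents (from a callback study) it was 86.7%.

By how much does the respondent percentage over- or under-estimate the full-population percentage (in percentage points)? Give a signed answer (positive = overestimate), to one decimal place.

-20.4 percentage points

Nonresponse fraction = 1 − 0.42 = 0.58.
Bias = (nonresponse fraction) × (respondent percentage − nonrespondent percentage)
     = 0.58 × (51.6 − 86.7) = 0.58 × -35.1 = -20.358.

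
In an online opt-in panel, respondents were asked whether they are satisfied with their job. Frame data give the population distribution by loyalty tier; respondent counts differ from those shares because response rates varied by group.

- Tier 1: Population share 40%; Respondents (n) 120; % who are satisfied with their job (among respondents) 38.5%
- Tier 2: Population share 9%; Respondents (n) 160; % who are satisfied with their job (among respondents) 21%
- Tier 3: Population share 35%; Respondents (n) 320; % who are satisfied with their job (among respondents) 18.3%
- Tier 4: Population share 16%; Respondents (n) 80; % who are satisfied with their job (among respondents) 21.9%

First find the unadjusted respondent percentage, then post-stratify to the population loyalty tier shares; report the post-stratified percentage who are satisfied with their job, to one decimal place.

Without adjustment, the pooled respondent share is:
  (120/680)×38.5 + (160/680)×21 + (320/680)×18.3 + (80/680)×21.9 = 22.9235%
Post-stratifying to population shares instead:
  0.4×38.5 + 0.09×21 + 0.35×18.3 + 0.16×21.9 = 27.199%

27.2%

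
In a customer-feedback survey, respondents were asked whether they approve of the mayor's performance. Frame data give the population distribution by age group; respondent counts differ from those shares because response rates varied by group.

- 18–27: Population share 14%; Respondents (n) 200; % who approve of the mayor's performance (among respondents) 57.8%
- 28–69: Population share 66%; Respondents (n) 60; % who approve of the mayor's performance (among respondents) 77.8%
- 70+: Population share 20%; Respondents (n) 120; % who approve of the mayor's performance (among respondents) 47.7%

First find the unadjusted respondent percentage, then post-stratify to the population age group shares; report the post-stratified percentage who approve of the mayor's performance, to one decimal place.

Unadjusted (pooled respondent) estimate weights by respondent counts:
  (200/380)×57.8 + (60/380)×77.8 + (120/380)×47.7 = 57.7684%
Post-stratified estimate weights by population shares:
  0.14×57.8 + 0.66×77.8 + 0.2×47.7 = 68.98%

69.0%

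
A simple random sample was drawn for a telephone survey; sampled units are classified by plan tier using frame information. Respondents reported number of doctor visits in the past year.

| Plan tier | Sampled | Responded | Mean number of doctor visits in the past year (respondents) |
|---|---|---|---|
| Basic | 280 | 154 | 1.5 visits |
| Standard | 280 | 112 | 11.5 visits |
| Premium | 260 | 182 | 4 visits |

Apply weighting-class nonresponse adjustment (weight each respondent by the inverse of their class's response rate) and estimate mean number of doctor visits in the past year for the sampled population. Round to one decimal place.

Class response rates: Basic 154/280 = 55%, Standard 112/280 = 40%, Premium 182/260 = 70%.
Each respondent's weight = sampled/responded in their class; summing within a class gives n_sampled, so:
  Basic: 280 × 1.5 = 420
  Standard: 280 × 11.5 = 3220
  Premium: 260 × 4 = 1040
Adjusted estimate = 4680 / 820 = 5.70732 → 5.7.

5.7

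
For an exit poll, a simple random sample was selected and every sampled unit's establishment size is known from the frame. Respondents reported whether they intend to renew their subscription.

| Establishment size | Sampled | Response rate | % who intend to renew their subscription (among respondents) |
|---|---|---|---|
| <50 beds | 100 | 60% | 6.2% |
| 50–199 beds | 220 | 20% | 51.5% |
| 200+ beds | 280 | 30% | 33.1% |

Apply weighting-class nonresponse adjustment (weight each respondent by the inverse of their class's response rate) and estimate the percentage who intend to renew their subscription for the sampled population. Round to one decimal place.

Weighting each respondent by the inverse class response rate inflates each class back to its sampled size, so the class weight is n_sampled:
  <50 beds: 100 × 6.2 = 620
  50–199 beds: 220 × 51.5 = 11,330
  200+ beds: 280 × 33.1 = 9268
Adjusted estimate = 21,218 / 600 = 35.3633 → 35.4%.

35.4%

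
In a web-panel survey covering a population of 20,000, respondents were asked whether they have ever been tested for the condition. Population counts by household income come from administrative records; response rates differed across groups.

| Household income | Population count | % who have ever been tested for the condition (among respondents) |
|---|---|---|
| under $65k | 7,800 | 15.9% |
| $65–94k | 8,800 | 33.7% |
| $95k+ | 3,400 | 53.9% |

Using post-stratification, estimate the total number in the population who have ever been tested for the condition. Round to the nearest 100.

Each cell contributes its population count × the respondent rate:
  under $65k: 7,800 × 15.9% = 1240.2
  $65–94k: 8,800 × 33.7% = 2965.6
  $95k+: 3,400 × 53.9% = 1832.6
Estimated total = 6038.4 → 6,000.

6,000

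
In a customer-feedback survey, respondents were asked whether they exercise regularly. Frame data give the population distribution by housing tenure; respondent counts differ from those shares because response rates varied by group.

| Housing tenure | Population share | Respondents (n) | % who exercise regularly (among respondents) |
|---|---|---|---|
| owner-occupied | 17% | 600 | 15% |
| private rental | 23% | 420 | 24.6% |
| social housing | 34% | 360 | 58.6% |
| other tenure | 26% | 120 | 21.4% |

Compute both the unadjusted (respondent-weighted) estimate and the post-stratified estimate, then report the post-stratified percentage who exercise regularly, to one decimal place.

33.7%

Unadjusted (pooled respondent) estimate weights by respondent counts:
  (600/1500)×15 + (420/1500)×24.6 + (360/1500)×58.6 + (120/1500)×21.4 = 28.664%
Reweighting by population housing tenure shares:
  0.17×15 + 0.23×24.6 + 0.34×58.6 + 0.26×21.4 = 33.696%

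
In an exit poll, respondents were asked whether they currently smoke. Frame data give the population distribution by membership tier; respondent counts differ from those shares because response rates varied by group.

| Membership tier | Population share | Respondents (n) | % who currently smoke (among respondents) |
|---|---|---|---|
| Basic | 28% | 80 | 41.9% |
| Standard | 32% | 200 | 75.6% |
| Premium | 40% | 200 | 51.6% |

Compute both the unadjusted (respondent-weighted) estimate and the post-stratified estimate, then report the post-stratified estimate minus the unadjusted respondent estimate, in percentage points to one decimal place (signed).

-3.4 percentage points

Naive respondent-only estimate (weights = respondent counts):
  (80/480)×41.9 + (200/480)×75.6 + (200/480)×51.6 = 59.9833%
Post-stratified estimate weights by population shares:
  0.28×41.9 + 0.32×75.6 + 0.4×51.6 = 56.564%
Difference = 56.564 − 59.9833 = -3.4193 pp.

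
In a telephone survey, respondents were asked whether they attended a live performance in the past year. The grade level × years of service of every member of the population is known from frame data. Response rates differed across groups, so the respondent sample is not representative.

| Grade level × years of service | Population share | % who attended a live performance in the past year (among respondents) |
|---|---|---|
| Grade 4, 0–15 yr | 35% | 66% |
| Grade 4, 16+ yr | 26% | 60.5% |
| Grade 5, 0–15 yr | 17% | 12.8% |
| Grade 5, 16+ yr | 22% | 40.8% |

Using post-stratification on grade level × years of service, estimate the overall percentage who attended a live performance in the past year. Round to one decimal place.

Post-stratification weights by population share, not respondent share:
  Grade 4, 0–15 yr: 0.35 × 66 = 23.1
  Grade 4, 16+ yr: 0.26 × 60.5 = 15.73
  Grade 5, 0–15 yr: 0.17 × 12.8 = 2.176
  Grade 5, 16+ yr: 0.22 × 40.8 = 8.976
Post-stratified estimate = 49.982 → 50.0%.

50.0%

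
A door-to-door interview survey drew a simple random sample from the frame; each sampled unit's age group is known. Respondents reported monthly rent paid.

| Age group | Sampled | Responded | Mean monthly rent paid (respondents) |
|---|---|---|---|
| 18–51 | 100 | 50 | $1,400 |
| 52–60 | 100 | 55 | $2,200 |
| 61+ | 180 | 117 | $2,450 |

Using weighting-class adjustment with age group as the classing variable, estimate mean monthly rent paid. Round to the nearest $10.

$2,110

Response rates by class: 18–51 50/100 = 50%, 52–60 55/100 = 55%, 61+ 117/180 = 65%.
Inverse-response-rate weighting restores each class to its sampled count, so class totals weight by n_sampled:
  18–51: 100 × 1400 = 140,000
  52–60: 100 × 2200 = 220,000
  61+: 180 × 2450 = 441,000
Adjusted estimate = 801,000 / 380 = 2107.89 → $2,110.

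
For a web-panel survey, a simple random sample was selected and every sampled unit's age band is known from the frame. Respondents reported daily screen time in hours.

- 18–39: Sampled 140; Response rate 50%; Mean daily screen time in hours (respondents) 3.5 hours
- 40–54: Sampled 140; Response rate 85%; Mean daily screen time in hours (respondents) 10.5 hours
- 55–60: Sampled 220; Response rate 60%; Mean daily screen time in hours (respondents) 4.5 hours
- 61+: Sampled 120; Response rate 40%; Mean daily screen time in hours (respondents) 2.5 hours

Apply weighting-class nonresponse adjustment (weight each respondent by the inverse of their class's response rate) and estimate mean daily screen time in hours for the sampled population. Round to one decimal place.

With weight = n_sampled/n_responded per class, the weighted class total is n_sampled:
  18–39: 140 × 3.5 = 490
  40–54: 140 × 10.5 = 1470
  55–60: 220 × 4.5 = 990
  61+: 120 × 2.5 = 300
Adjusted estimate = 3250 / 620 = 5.24193 → 5.2.

5.2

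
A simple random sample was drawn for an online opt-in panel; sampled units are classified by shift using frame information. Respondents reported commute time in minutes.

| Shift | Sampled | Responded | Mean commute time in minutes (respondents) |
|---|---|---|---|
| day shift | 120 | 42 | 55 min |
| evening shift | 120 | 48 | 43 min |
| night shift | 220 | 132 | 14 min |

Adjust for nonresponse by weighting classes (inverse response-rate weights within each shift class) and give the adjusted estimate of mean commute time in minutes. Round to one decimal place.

Class response rates: day shift 42/120 = 35%, evening shift 48/120 = 40%, night shift 132/220 = 60%.
Each respondent's weight = sampled/responded in their class; summing within a class gives n_sampled, so:
  day shift: 120 × 55 = 6600
  evening shift: 120 × 43 = 5160
  night shift: 220 × 14 = 3080
Adjusted estimate = 14,840 / 460 = 32.2609 → 32.3.

32.3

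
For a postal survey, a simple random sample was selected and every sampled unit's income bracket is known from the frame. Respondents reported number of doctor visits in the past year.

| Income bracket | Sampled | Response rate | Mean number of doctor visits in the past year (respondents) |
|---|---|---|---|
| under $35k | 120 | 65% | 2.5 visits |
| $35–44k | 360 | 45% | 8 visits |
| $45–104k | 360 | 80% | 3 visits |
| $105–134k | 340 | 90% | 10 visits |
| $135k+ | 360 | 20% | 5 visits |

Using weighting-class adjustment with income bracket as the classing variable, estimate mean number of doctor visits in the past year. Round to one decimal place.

6.1

Weighting each respondent by the inverse class response rate inflates each class back to its sampled size, so the class weight is n_sampled:
  under $35k: 120 × 2.5 = 300
  $35–44k: 360 × 8 = 2880
  $45–104k: 360 × 3 = 1080
  $105–134k: 340 × 10 = 3400
  $135k+: 360 × 5 = 1800
Adjusted estimate = 9460 / 1,540 = 6.14286 → 6.1.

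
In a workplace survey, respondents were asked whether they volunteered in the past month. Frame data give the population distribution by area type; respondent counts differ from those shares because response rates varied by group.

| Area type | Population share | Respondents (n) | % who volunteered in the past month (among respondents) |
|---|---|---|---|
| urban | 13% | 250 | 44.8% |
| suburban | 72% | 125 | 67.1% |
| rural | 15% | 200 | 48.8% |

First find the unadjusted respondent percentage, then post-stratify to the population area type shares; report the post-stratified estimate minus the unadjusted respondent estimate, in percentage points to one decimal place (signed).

Naive respondent-only estimate (weights = respondent counts):
  (250/575)×44.8 + (125/575)×67.1 + (200/575)×48.8 = 51.0391%
Reweighting by population area type shares:
  0.13×44.8 + 0.72×67.1 + 0.15×48.8 = 61.456%
Difference = 61.456 − 51.0391 = 10.4169 pp.

+10.4 percentage points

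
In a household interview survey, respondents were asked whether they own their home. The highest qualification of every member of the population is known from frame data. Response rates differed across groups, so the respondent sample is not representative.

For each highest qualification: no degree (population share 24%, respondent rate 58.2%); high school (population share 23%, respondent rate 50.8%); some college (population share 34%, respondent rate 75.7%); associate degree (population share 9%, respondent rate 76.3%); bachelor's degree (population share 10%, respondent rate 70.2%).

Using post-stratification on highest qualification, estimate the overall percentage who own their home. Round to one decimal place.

Reweight to the known highest qualification distribution:
  no degree: 0.24 × 58.2 = 13.968
  high school: 0.23 × 50.8 = 11.684
  some college: 0.34 × 75.7 = 25.738
  associate degree: 0.09 × 76.3 = 6.867
  bachelor's degree: 0.1 × 70.2 = 7.02
Post-stratified estimate = 65.277 → 65.3%.

65.3%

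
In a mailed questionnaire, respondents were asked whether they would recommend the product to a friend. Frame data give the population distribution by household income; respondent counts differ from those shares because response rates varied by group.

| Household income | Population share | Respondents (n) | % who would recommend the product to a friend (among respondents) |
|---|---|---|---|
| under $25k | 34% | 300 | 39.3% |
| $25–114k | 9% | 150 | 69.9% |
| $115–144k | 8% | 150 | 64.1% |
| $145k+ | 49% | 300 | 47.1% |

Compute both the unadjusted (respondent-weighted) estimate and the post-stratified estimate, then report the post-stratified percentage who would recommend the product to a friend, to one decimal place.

Naive respondent-only estimate (weights = respondent counts):
  (300/900)×39.3 + (150/900)×69.9 + (150/900)×64.1 + (300/900)×47.1 = 51.1333%
Reweighting by population household income shares:
  0.34×39.3 + 0.09×69.9 + 0.08×64.1 + 0.49×47.1 = 47.86%

47.9%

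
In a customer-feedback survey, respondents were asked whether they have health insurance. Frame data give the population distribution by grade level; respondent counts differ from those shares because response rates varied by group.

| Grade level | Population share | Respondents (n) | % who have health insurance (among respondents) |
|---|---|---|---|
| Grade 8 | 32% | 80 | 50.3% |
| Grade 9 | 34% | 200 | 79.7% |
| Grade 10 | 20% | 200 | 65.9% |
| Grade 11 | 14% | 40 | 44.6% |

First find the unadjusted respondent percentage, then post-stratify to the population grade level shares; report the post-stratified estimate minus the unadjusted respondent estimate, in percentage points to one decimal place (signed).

Naive respondent-only estimate (weights = respondent counts):
  (80/520)×50.3 + (200/520)×79.7 + (200/520)×65.9 + (40/520)×44.6 = 67.1692%
Post-stratifying to population shares instead:
  0.32×50.3 + 0.34×79.7 + 0.2×65.9 + 0.14×44.6 = 62.618%
Difference = 62.618 − 67.1692 = -4.5512 pp.

-4.6 percentage points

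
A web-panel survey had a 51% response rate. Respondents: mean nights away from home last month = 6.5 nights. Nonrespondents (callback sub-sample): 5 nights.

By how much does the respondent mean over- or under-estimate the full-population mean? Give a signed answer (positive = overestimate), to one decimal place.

Nonresponse fraction = 1 − 0.51 = 0.49.
Bias = (nonresponse fraction) × (respondent mean − nonrespondent mean)
     = 0.49 × (6.5 − 5) = 0.49 × 1.5 = 0.735.

+0.7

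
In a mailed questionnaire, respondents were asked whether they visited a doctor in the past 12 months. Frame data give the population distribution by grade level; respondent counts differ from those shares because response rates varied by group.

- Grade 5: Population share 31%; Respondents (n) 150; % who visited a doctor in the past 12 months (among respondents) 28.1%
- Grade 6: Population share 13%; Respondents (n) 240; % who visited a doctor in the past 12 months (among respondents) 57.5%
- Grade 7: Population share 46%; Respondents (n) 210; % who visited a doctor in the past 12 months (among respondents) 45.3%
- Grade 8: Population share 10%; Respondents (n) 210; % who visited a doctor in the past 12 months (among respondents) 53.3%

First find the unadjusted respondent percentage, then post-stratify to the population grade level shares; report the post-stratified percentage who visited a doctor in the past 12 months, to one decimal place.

42.4%

Naive respondent-only estimate (weights = respondent counts):
  (150/810)×28.1 + (240/810)×57.5 + (210/810)×45.3 + (210/810)×53.3 = 47.8037%
Post-stratifying to population shares instead:
  0.31×28.1 + 0.13×57.5 + 0.46×45.3 + 0.1×53.3 = 42.354%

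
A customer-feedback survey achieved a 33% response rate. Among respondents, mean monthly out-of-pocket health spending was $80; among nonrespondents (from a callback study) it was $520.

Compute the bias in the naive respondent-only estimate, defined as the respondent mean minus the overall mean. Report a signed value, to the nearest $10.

Nonresponse fraction = 1 − 0.33 = 0.67.
Bias = (nonresponse fraction) × (respondent mean − nonrespondent mean)
     = 0.67 × (80 − 520) = 0.67 × -440 = -294.8.

-$290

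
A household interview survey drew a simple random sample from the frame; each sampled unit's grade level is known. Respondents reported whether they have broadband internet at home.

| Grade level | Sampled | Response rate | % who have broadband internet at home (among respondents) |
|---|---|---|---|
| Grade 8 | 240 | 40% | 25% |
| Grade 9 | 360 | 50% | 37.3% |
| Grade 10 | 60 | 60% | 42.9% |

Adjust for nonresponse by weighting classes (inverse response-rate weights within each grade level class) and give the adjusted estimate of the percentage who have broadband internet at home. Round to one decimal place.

Inverse-response-rate weighting restores each class to its sampled count, so class totals weight by n_sampled:
  Grade 8: 240 × 25 = 6000
  Grade 9: 360 × 37.3 = 13428
  Grade 10: 60 × 42.9 = 2574
Adjusted estimate = 22,002 / 660 = 33.3364 → 33.3%.

33.3%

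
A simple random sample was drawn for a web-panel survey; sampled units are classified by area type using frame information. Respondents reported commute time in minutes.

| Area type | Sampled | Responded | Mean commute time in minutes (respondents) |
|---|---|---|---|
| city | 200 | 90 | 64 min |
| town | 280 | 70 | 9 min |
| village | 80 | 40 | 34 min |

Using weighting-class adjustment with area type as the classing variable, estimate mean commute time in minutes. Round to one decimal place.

Class response rates: city 90/200 = 45%, town 70/280 = 25%, village 40/80 = 50%.
Inverse-response-rate weighting restores each class to its sampled count, so class totals weight by n_sampled:
  city: 200 × 64 = 12,800
  town: 280 × 9 = 2520
  village: 80 × 34 = 2720
Adjusted estimate = 18,040 / 560 = 32.2143 → 32.2.

32.2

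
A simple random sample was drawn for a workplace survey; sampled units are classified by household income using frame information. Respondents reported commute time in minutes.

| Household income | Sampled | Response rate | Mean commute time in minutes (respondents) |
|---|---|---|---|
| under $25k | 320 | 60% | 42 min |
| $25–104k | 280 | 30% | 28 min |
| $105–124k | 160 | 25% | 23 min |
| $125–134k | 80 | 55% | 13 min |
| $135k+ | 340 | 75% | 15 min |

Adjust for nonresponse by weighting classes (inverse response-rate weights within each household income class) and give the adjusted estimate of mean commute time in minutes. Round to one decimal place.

26.4

Each respondent's weight = sampled/responded in their class; summing within a class gives n_sampled, so:
  under $25k: 320 × 42 = 13,440
  $25–104k: 280 × 28 = 7840
  $105–124k: 160 × 23 = 3680
  $125–134k: 80 × 13 = 1040
  $135k+: 340 × 15 = 5100
Adjusted estimate = 31,100 / 1,180 = 26.3559 → 26.4.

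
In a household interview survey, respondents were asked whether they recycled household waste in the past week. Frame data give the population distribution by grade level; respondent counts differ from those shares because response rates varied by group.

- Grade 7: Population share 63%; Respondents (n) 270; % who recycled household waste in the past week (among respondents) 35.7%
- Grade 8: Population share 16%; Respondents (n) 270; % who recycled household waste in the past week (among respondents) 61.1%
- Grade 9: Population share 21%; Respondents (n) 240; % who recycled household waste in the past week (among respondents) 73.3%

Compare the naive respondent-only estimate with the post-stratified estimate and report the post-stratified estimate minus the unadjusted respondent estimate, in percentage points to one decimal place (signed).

Without adjustment, the pooled respondent share is:
  (270/780)×35.7 + (270/780)×61.1 + (240/780)×73.3 = 56.0615%
Post-stratifying to population shares instead:
  0.63×35.7 + 0.16×61.1 + 0.21×73.3 = 47.66%
Difference = 47.66 − 56.0615 = -8.4015 pp.

-8.4 percentage points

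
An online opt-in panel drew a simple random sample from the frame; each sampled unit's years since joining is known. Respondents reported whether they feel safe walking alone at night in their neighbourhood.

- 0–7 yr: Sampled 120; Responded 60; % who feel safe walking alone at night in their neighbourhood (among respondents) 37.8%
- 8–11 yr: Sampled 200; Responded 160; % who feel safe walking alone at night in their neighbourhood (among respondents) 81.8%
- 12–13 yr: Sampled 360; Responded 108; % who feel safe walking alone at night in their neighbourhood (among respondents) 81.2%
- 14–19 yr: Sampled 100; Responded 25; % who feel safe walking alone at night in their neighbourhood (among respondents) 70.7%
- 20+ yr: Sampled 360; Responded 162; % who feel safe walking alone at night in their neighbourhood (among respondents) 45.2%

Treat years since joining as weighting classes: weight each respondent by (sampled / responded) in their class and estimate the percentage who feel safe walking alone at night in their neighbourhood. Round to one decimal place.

Response rates by class: 0–7 yr 60/120 = 50%, 8–11 yr 160/200 = 80%, 12–13 yr 108/360 = 30%, 14–19 yr 25/100 = 25%, 20+ yr 162/360 = 45%.
With weight = n_sampled/n_responded per class, the weighted class total is n_sampled:
  0–7 yr: 120 × 37.8 = 4536
  8–11 yr: 200 × 81.8 = 16,360
  12–13 yr: 360 × 81.2 = 29,232
  14–19 yr: 100 × 70.7 = 7070
  20+ yr: 360 × 45.2 = 16272
Adjusted estimate = 73,470 / 1,140 = 64.4474 → 64.4%.

64.4%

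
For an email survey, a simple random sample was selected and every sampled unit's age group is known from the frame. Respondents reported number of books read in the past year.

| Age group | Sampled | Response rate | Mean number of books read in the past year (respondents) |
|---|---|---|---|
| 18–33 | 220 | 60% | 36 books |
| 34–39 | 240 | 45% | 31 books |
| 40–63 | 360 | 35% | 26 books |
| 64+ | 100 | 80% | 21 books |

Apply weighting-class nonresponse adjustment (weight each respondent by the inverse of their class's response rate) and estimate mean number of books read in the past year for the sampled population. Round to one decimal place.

29.2

Each respondent's weight = sampled/responded in their class; summing within a class gives n_sampled, so:
  18–33: 220 × 36 = 7920
  34–39: 240 × 31 = 7440
  40–63: 360 × 26 = 9360
  64+: 100 × 21 = 2100
Adjusted estimate = 26,820 / 920 = 29.1522 → 29.2.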